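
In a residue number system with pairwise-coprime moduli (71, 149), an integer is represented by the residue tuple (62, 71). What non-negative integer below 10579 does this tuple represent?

Combine the congruences pairwise.
From x ≡ 62 (mod 71) write x = 62 + 71t. Substituting into x ≡ 71 (mod 149) gives 71t ≡ 9 (mod 149), and since 71⁻¹ ≡ 21 (mod 149), t ≡ 40. Hence x ≡ 62 + 71·40 = 2902 (mod 10579).

2902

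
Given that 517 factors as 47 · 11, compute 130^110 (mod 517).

Mod 47: 130 ≡ 36; by Fermat, exponent reduces to 110 mod 46 = 18; 36^18 ≡ 34 (mod 47).
Mod 11: 130 ≡ 9; since 10 | 110, by Fermat 9^110 ≡ 1 (mod 11).
Combine by CRT: x ≡ 34 (mod 47), x ≡ 1 (mod 11) ⇒ x ≡ 34 (mod 517).

34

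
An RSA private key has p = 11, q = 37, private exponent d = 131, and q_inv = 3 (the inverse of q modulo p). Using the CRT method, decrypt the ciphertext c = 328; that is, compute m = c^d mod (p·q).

d_p = d mod (p−1) = 131 mod 10 = 1; d_q = d mod (q−1) = 23.
m₁ = c^(d_p) mod p: c ≡ 9 (mod 11), and 9^1 mod 11 = 9.
m₂ = c^(d_q) mod q: c ≡ 32 (mod 37), and 32^23 mod 37 = 17.
h = q_inv·(m₁ − m₂) mod p = 3·(9 − 17) mod 11 = 9.
m = m₂ + h·q = 17 + 9·37 = 350.

350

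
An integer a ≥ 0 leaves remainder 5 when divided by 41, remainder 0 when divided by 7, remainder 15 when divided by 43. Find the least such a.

The moduli are pairwise coprime; N = 41·7·43 = 12341.
N/41 = 301; 301 ≡ 14 (mod 41); 14·3 ≡ 1, so inverse 3.
N/7 = 1763; 1763 ≡ 6 (mod 7); 6·6 ≡ 1, so inverse 6.
N/43 = 287; 287 ≡ 29 (mod 43); 29·3 ≡ 1, so inverse 3.
a ≡ 5·301·3 + 0·1763·6 + 15·287·3 = 17430.
17430 mod 12341 = 5089.

5089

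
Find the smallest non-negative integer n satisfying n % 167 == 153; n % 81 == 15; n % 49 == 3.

The moduli are pairwise coprime; M = 167·81·49 = 662823.
M/167 = 3969; 3969 ≡ 128 (mod 167); 128·137 ≡ 1, so inverse 137.
M/81 = 8183; 8183 ≡ 2 (mod 81); 2·41 ≡ 1, so inverse 41.
M/49 = 13527; 13527 ≡ 3 (mod 49); 3·33 ≡ 1, so inverse 33.
n ≡ 153·3969·137 + 15·8183·41 + 3·13527·33 = 89565927.
89565927 mod 662823 = 84822.

84822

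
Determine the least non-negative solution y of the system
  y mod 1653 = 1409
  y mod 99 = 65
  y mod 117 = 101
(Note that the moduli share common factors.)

gcd(1653, 99) = 3 and 3 | (65 − 1409), so the pair is consistent; merging gives y ≡ 42734 (mod 54549), where 54549 = lcm(1653, 99).
gcd(54549, 117) = 9 and 9 | (101 − 42734), so the pair is consistent; merging gives y ≡ 424577 (mod 709137), where 709137 = lcm(54549, 117).
The solution is unique modulo lcm(1653, 99, 117) = 709137.

424577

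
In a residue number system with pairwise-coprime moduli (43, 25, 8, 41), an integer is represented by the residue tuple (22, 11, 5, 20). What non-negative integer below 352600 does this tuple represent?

From x ≡ 22 (mod 43) write x = 22 + 43t. Substituting into x ≡ 11 (mod 25) gives 43t ≡ 14 (mod 25), and since 18⁻¹ ≡ 7 (mod 25), t ≡ 23. Hence x ≡ 22 + 43·23 = 1011 (mod 1075).
From x ≡ 1011 (mod 1075) write x = 1011 + 1075t. Substituting into x ≡ 5 (mod 8) gives 1075t ≡ 2 (mod 8), and since 3⁻¹ ≡ 3 (mod 8), t ≡ 6. Hence x ≡ 1011 + 1075·6 = 7461 (mod 8600).
From x ≡ 7461 (mod 8600) write x = 7461 + 8600t. Substituting into x ≡ 20 (mod 41) gives 8600t ≡ 21 (mod 41), and since 31⁻¹ ≡ 4 (mod 41), t ≡ 2. Hence x ≡ 7461 + 8600·2 = 24661 (mod 352600).

24661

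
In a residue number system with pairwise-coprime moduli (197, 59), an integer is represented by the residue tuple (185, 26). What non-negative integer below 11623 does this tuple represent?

Combine the congruences pairwise.
From x ≡ 185 (mod 197) write x = 185 + 197t. Substituting into x ≡ 26 (mod 59) gives 197t ≡ 18 (mod 59), and since 20⁻¹ ≡ 3 (mod 59), t ≡ 54. Hence x ≡ 185 + 197·54 = 10823 (mod 11623).

10823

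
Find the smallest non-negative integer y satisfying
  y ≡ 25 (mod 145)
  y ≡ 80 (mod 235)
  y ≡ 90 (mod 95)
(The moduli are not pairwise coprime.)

gcd(145, 235) = 5 and 5 | (80 − 25), so the pair is consistent; merging gives y ≡ 315 (mod 6815), where 6815 = lcm(145, 235).
gcd(6815, 95) = 5 and 5 | (90 − 315), so the pair is consistent; merging gives y ≡ 61650 (mod 129485), where 129485 = lcm(6815, 95).
The solution is unique modulo lcm(145, 235, 95) = 129485.

61650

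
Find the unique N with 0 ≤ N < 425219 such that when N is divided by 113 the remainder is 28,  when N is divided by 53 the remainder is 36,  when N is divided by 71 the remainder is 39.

243995

The moduli are pairwise coprime; M = 113·53·71 = 425219.
M/113 = 3763; 3763 ≡ 34 (mod 113); 34·10 ≡ 1, so inverse 10.
M/53 = 8023; 8023 ≡ 20 (mod 53); 20·8 ≡ 1, so inverse 8.
M/71 = 5989; 5989 ≡ 25 (mod 71); 25·54 ≡ 1, so inverse 54.
N ≡ 28·3763·10 + 36·8023·8 + 39·5989·54 = 15977098.
15977098 mod 425219 = 243995.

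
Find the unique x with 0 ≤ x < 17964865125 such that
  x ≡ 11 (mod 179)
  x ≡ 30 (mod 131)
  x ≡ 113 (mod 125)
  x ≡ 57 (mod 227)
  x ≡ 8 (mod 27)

The moduli are pairwise coprime; N = 179·131·125·227·27 = 17964865125.
N/179 = 100362375; 100362375 ≡ 118 (mod 179); 118·44 ≡ 1, so inverse 44.
N/131 = 137136375; 137136375 ≡ 73 (mod 131); 73·70 ≡ 1, so inverse 70.
N/125 = 143718921; 143718921 ≡ 46 (mod 125); 46·106 ≡ 1, so inverse 106.
N/227 = 79140375; 79140375 ≡ 3 (mod 227); 3·76 ≡ 1, so inverse 76.
N/27 = 665365375; 665365375 ≡ 1 (mod 27), inverse 1.
x ≡ 11·100362375·44 + 30·137136375·70 + 113·143718921·106 + 57·79140375·76 + 8·665365375·1 = 2406186040238.
2406186040238 mod 17964865125 = 16858978613.

16858978613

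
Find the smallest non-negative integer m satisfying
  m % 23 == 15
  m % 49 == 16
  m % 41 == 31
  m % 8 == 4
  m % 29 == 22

Combine the congruences pairwise.
From m ≡ 15 (mod 23) write m = 15 + 23t. Substituting into m ≡ 16 (mod 49) gives 23t ≡ 1 (mod 49), and since 23⁻¹ ≡ 32 (mod 49), t ≡ 32. Hence m ≡ 15 + 23·32 = 751 (mod 1127).
From m ≡ 751 (mod 1127) write m = 751 + 1127t. Substituting into m ≡ 31 (mod 41) gives 1127t ≡ 18 (mod 41), and since 20⁻¹ ≡ 39 (mod 41), t ≡ 5. Hence m ≡ 751 + 1127·5 = 6386 (mod 46207).
From m ≡ 6386 (mod 46207) write m = 6386 + 46207t. Substituting into m ≡ 4 (mod 8) gives 46207t ≡ 2 (mod 8), and since 7⁻¹ ≡ 7 (mod 8), t ≡ 6. Hence m ≡ 6386 + 46207·6 = 283628 (mod 369656).
From m ≡ 283628 (mod 369656) write m = 283628 + 369656t. Substituting into m ≡ 22 (mod 29) gives 369656t ≡ 14 (mod 29), and since 22⁻¹ ≡ 4 (mod 29), t ≡ 27. Hence m ≡ 283628 + 369656·27 = 10264340 (mod 10720024).

10264340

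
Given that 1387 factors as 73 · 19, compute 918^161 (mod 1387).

453

Mod 73: 918 ≡ 42; by Fermat, exponent reduces to 161 mod 72 = 17; 42^17 ≡ 15 (mod 73).
Mod 19: 918 ≡ 6; by Fermat, exponent reduces to 161 mod 18 = 17; 6^17 ≡ 16 (mod 19).
Combine by CRT: x ≡ 15 (mod 73), x ≡ 16 (mod 19) ⇒ x ≡ 453 (mod 1387).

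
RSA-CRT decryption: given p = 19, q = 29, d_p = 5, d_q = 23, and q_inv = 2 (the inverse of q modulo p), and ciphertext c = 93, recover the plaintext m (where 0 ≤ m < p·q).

m₁ = c^(d_p) mod p: c ≡ 17 (mod 19), and 17^5 mod 19 = 6.
m₂ = c^(d_q) mod q: c ≡ 6 (mod 29), and 6^23 mod 29 = 22.
h = q_inv·(m₁ − m₂) mod p = 2·(6 − 22) mod 19 = 6.
m = m₂ + h·q = 22 + 6·29 = 196.

196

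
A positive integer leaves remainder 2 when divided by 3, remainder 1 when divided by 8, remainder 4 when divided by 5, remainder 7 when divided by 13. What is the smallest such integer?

The moduli are pairwise coprime; N = 3·8·5·13 = 1560.
N/3 = 520; 520 ≡ 1 (mod 3), inverse 1.
N/8 = 195; 195 ≡ 3 (mod 8); 3·3 ≡ 1, so inverse 3.
N/5 = 312; 312 ≡ 2 (mod 5); 2·3 ≡ 1, so inverse 3.
N/13 = 120; 120 ≡ 3 (mod 13); 3·9 ≡ 1, so inverse 9.
k ≡ 2·520·1 + 1·195·3 + 4·312·3 + 7·120·9 = 12929.
12929 mod 1560 = 449.

449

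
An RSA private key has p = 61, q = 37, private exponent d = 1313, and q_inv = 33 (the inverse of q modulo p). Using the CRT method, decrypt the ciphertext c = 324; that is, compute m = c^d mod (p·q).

d_p = d mod (p−1) = 1313 mod 60 = 53; d_q = d mod (q−1) = 17.
m₁ = c^(d_p) mod p: c ≡ 19 (mod 61), and 19^53 mod 61 = 46.
m₂ = c^(d_q) mod q: c ≡ 28 (mod 37), and 28^17 mod 37 = 4.
h = q_inv·(m₁ − m₂) mod p = 33·(46 − 4) mod 61 = 44.
m = m₂ + h·q = 4 + 44·37 = 1632.

1632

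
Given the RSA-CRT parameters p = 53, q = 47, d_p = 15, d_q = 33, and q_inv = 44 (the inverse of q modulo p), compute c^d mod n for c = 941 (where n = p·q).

m₁ = c^(d_p) mod p: c ≡ 40 (mod 53), and 40^15 mod 53 = 43.
m₂ = c^(d_q) mod q: c ≡ 1 (mod 47), and 1^33 mod 47 = 1.
h = q_inv·(m₁ − m₂) mod p = 44·(43 − 1) mod 53 = 46.
m = m₂ + h·q = 1 + 46·47 = 2163.

2163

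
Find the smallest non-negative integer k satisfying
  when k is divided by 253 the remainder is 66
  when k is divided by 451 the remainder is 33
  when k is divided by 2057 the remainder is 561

821304

gcd(253, 451) = 11 and 11 | (33 − 66), so the pair is consistent; merging gives k ≡ 1837 (mod 10373), where 10373 = lcm(253, 451).
gcd(10373, 2057) = 11 and 11 | (561 − 1837), so the pair is consistent; merging gives k ≡ 821304 (mod 1939751), where 1939751 = lcm(10373, 2057).
The solution is unique modulo lcm(253, 451, 2057) = 1939751.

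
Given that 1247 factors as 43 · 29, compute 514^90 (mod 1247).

709

Mod 43: 514 ≡ 41; by Fermat, exponent reduces to 90 mod 42 = 6; 41^6 ≡ 21 (mod 43).
Mod 29: 514 ≡ 21; by Fermat, exponent reduces to 90 mod 28 = 6; 21^6 ≡ 13 (mod 29).
Combine by CRT: x ≡ 21 (mod 43), x ≡ 13 (mod 29) ⇒ x ≡ 709 (mod 1247).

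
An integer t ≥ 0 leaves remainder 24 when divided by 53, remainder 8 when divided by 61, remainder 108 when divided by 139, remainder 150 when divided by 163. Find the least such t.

65733486

The moduli are pairwise coprime; N = 53·61·139·163 = 73250081.
N/53 = 1382077; 1382077 ≡ 49 (mod 53); 49·13 ≡ 1, so inverse 13.
N/61 = 1200821; 1200821 ≡ 36 (mod 61); 36·39 ≡ 1, so inverse 39.
N/139 = 526979; 526979 ≡ 30 (mod 139); 30·51 ≡ 1, so inverse 51.
N/163 = 449387; 449387 ≡ 159 (mod 163); 159·122 ≡ 1, so inverse 122.
t ≡ 24·1382077·13 + 8·1200821·39 + 108·526979·51 + 150·449387·122 = 11932246608.
11932246608 mod 73250081 = 65733486.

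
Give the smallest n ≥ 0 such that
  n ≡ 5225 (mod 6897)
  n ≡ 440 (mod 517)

gcd(6897, 517) = 11 and 11 | (440 − 5225), so the pair is consistent; merging gives n ≡ 81092 (mod 324159), where 324159 = lcm(6897, 517).
The solution is unique modulo lcm(6897, 517) = 324159.

81092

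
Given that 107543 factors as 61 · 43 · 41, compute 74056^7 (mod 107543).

Mod 61: 74056 ≡ 2; 2^7 ≡ 6 (mod 61).
Mod 43: 74056 ≡ 10; 10^7 ≡ 6 (mod 43).
Mod 41: 74056 ≡ 10; 10^7 ≡ 18 (mod 41).
Combine by CRT: x ≡ 6 (mod 61), x ≡ 6 (mod 43), x ≡ 18 (mod 41) ⇒ x ≡ 76073 (mod 107543).

76073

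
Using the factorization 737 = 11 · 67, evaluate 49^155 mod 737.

540

Mod 11: 49 ≡ 5; by Fermat, exponent reduces to 155 mod 10 = 5; 5^5 ≡ 1 (mod 11).
Mod 67: 49 ≡ 49; by Fermat, exponent reduces to 155 mod 66 = 23; 49^23 ≡ 4 (mod 67).
Combine by CRT: x ≡ 1 (mod 11), x ≡ 4 (mod 67) ⇒ x ≡ 540 (mod 737).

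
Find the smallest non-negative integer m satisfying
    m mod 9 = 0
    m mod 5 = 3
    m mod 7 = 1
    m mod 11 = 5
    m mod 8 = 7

4383

Combine the congruences pairwise.
From m ≡ 0 (mod 9) write m = 0 + 9t. Substituting into m ≡ 3 (mod 5) gives 9t ≡ 3 (mod 5), and since 4⁻¹ ≡ 4 (mod 5), t ≡ 2. Hence m ≡ 0 + 9·2 = 18 (mod 45).
From m ≡ 18 (mod 45) write m = 18 + 45t. Substituting into m ≡ 1 (mod 7) gives 45t ≡ 4 (mod 7), and since 3⁻¹ ≡ 5 (mod 7), t ≡ 6. Hence m ≡ 18 + 45·6 = 288 (mod 315).
From m ≡ 288 (mod 315) write m = 288 + 315t. Substituting into m ≡ 5 (mod 11) gives 315t ≡ 3 (mod 11), and since 7⁻¹ ≡ 8 (mod 11), t ≡ 2. Hence m ≡ 288 + 315·2 = 918 (mod 3465).
From m ≡ 918 (mod 3465) write m = 918 + 3465t. Substituting into m ≡ 7 (mod 8) gives 3465t ≡ 1 (mod 8), and since 1⁻¹ ≡ 1 (mod 8), t ≡ 1. Hence m ≡ 918 + 3465·1 = 4383 (mod 27720).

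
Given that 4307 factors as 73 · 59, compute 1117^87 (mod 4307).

3952

Mod 73: 1117 ≡ 22; by Fermat, exponent reduces to 87 mod 72 = 15; 22^15 ≡ 10 (mod 73).
Mod 59: 1117 ≡ 55; by Fermat, exponent reduces to 87 mod 58 = 29; 55^29 ≡ 58 (mod 59).
Combine by CRT: x ≡ 10 (mod 73), x ≡ 58 (mod 59) ⇒ x ≡ 3952 (mod 4307).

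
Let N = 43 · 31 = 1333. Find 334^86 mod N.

Mod 43: 334 ≡ 33; by Fermat, exponent reduces to 86 mod 42 = 2; 33^2 ≡ 14 (mod 43).
Mod 31: 334 ≡ 24; by Fermat, exponent reduces to 86 mod 30 = 26; 24^26 ≡ 20 (mod 31).
Combine by CRT: x ≡ 14 (mod 43), x ≡ 20 (mod 31) ⇒ x ≡ 702 (mod 1333).

702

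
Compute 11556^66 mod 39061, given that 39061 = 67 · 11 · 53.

Mod 67: 11556 ≡ 32; since 66 | 66, by Fermat 32^66 ≡ 1 (mod 67).
Mod 11: 11556 ≡ 6; by Fermat, exponent reduces to 66 mod 10 = 6; 6^6 ≡ 5 (mod 11).
Mod 53: 11556 ≡ 2; by Fermat, exponent reduces to 66 mod 52 = 14; 2^14 ≡ 7 (mod 53).
Combine by CRT: x ≡ 1 (mod 67), x ≡ 5 (mod 11), x ≡ 7 (mod 53) ⇒ x ≡ 7639 (mod 39061).

7639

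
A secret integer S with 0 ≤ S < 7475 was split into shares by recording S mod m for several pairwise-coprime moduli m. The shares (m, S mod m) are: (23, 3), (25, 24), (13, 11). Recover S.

5224

The moduli are pairwise coprime; N = 23·25·13 = 7475.
N/23 = 325; 325 ≡ 3 (mod 23); 3·8 ≡ 1, so inverse 8.
N/25 = 299; 299 ≡ 24 (mod 25); 24·24 ≡ 1, so inverse 24.
N/13 = 575; 575 ≡ 3 (mod 13); 3·9 ≡ 1, so inverse 9.
S ≡ 3·325·8 + 24·299·24 + 11·575·9 = 236949.
236949 mod 7475 = 5224.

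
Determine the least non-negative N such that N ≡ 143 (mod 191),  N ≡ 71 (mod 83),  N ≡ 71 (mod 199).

The moduli are pairwise coprime; M = 191·83·199 = 3154747.
M/191 = 16517; 16517 ≡ 91 (mod 191); 91·21 ≡ 1, so inverse 21.
M/83 = 38009; 38009 ≡ 78 (mod 83); 78·33 ≡ 1, so inverse 33.
M/199 = 15853; 15853 ≡ 132 (mod 199); 132·98 ≡ 1, so inverse 98.
N ≡ 143·16517·21 + 71·38009·33 + 71·15853·98 = 248960812.
248960812 mod 3154747 = 2890546.

2890546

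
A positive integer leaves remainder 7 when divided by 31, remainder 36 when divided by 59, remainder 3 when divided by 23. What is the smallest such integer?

23164

From a ≡ 7 (mod 31) write a = 7 + 31t. Substituting into a ≡ 36 (mod 59) gives 31t ≡ 29 (mod 59), and since 31⁻¹ ≡ 40 (mod 59), t ≡ 39. Hence a ≡ 7 + 31·39 = 1216 (mod 1829).
From a ≡ 1216 (mod 1829) write a = 1216 + 1829t. Substituting into a ≡ 3 (mod 23) gives 1829t ≡ 6 (mod 23), and since 12⁻¹ ≡ 2 (mod 23), t ≡ 12. Hence a ≡ 1216 + 1829·12 = 23164 (mod 42067).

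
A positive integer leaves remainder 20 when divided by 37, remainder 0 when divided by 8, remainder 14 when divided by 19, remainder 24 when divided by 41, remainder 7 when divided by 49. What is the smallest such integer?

Combine the congruences pairwise.
From t ≡ 20 (mod 37) write t = 20 + 37s. Substituting into t ≡ 0 (mod 8) gives 37s ≡ 4 (mod 8), and since 5⁻¹ ≡ 5 (mod 8), s ≡ 4. Hence t ≡ 20 + 37·4 = 168 (mod 296).
From t ≡ 168 (mod 296) write t = 168 + 296s. Substituting into t ≡ 14 (mod 19) gives 296s ≡ 17 (mod 19), and since 11⁻¹ ≡ 7 (mod 19), s ≡ 5. Hence t ≡ 168 + 296·5 = 1648 (mod 5624).
From t ≡ 1648 (mod 5624) write t = 1648 + 5624s. Substituting into t ≡ 24 (mod 41) gives 5624s ≡ 16 (mod 41), and since 7⁻¹ ≡ 6 (mod 41), s ≡ 14. Hence t ≡ 1648 + 5624·14 = 80384 (mod 230584).
From t ≡ 80384 (mod 230584) write t = 80384 + 230584s. Substituting into t ≡ 7 (mod 49) gives 230584s ≡ 32 (mod 49), and since 39⁻¹ ≡ 44 (mod 49), s ≡ 36. Hence t ≡ 80384 + 230584·36 = 8381408 (mod 11298616).

8381408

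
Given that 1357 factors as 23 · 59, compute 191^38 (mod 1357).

Mod 23: 191 ≡ 7; by Fermat, exponent reduces to 38 mod 22 = 16; 7^16 ≡ 6 (mod 23).
Mod 59: 191 ≡ 14; 14^38 ≡ 22 (mod 59).
Combine by CRT: x ≡ 6 (mod 23), x ≡ 22 (mod 59) ⇒ x ≡ 1202 (mod 1357).

1202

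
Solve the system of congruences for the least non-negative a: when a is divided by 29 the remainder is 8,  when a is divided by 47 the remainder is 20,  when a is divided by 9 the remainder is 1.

3169

From a ≡ 8 (mod 29) write a = 8 + 29t. Substituting into a ≡ 20 (mod 47) gives 29t ≡ 12 (mod 47), and since 29⁻¹ ≡ 13 (mod 47), t ≡ 15. Hence a ≡ 8 + 29·15 = 443 (mod 1363).
From a ≡ 443 (mod 1363) write a = 443 + 1363t. Substituting into a ≡ 1 (mod 9) gives 1363t ≡ 8 (mod 9), and since 4⁻¹ ≡ 7 (mod 9), t ≡ 2. Hence a ≡ 443 + 1363·2 = 3169 (mod 12267).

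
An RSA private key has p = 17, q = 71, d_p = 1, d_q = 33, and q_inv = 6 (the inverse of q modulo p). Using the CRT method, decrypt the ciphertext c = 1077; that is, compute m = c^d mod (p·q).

533

m₁ = c^(d_p) mod p: c ≡ 6 (mod 17), and 6^1 mod 17 = 6.
m₂ = c^(d_q) mod q: c ≡ 12 (mod 71), and 12^33 mod 71 = 36.
h = q_inv·(m₁ − m₂) mod p = 6·(6 − 36) mod 17 = 7.
m = m₂ + h·q = 36 + 7·71 = 533.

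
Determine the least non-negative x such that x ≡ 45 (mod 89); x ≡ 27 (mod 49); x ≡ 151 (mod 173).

745954

The moduli are pairwise coprime; N = 89·49·173 = 754453.
N/89 = 8477; 8477 ≡ 22 (mod 89); 22·85 ≡ 1, so inverse 85.
N/49 = 15397; 15397 ≡ 11 (mod 49); 11·9 ≡ 1, so inverse 9.
N/173 = 4361; 4361 ≡ 36 (mod 173); 36·149 ≡ 1, so inverse 149.
x ≡ 45·8477·85 + 27·15397·9 + 151·4361·149 = 134284135.
134284135 mod 754453 = 745954.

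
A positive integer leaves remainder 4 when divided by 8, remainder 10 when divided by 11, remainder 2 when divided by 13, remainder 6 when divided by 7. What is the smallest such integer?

3772

Combine the congruences pairwise.
From t ≡ 4 (mod 8) write t = 4 + 8s. Substituting into t ≡ 10 (mod 11) gives 8s ≡ 6 (mod 11), and since 8⁻¹ ≡ 7 (mod 11), s ≡ 9. Hence t ≡ 4 + 8·9 = 76 (mod 88).
From t ≡ 76 (mod 88) write t = 76 + 88s. Substituting into t ≡ 2 (mod 13) gives 88s ≡ 4 (mod 13), and since 10⁻¹ ≡ 4 (mod 13), s ≡ 3. Hence t ≡ 76 + 88·3 = 340 (mod 1144).
From t ≡ 340 (mod 1144) write t = 340 + 1144s. Substituting into t ≡ 6 (mod 7) gives 1144s ≡ 2 (mod 7), and since 3⁻¹ ≡ 5 (mod 7), s ≡ 3. Hence t ≡ 340 + 1144·3 = 3772 (mod 8008).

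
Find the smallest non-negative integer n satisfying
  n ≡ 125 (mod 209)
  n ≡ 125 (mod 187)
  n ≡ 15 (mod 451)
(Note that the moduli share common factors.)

gcd(209, 187) = 11 and 11 | (125 − 125), so the pair is consistent; merging gives n ≡ 125 (mod 3553), where 3553 = lcm(209, 187).
gcd(3553, 451) = 11 and 11 | (15 − 125), so the pair is consistent; merging gives n ≡ 7231 (mod 145673), where 145673 = lcm(3553, 451).
The solution is unique modulo lcm(209, 187, 451) = 145673.

7231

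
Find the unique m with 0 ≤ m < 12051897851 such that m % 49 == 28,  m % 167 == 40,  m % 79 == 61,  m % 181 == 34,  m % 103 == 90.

Combine the congruences pairwise.
From m ≡ 28 (mod 49) write m = 28 + 49t. Substituting into m ≡ 40 (mod 167) gives 49t ≡ 12 (mod 167), and since 49⁻¹ ≡ 75 (mod 167), t ≡ 65. Hence m ≡ 28 + 49·65 = 3213 (mod 8183).
From m ≡ 3213 (mod 8183) write m = 3213 + 8183t. Substituting into m ≡ 61 (mod 79) gives 8183t ≡ 8 (mod 79), and since 46⁻¹ ≡ 67 (mod 79), t ≡ 62. Hence m ≡ 3213 + 8183·62 = 510559 (mod 646457).
From m ≡ 510559 (mod 646457) write m = 510559 + 646457t. Substituting into m ≡ 34 (mod 181) gives 646457t ≡ 76 (mod 181), and since 106⁻¹ ≡ 111 (mod 181), t ≡ 110. Hence m ≡ 510559 + 646457·110 = 71620829 (mod 117008717).
From m ≡ 71620829 (mod 117008717) write m = 71620829 + 117008717t. Substituting into m ≡ 90 (mod 103) gives 117008717t ≡ 2 (mod 103), and since 99⁻¹ ≡ 77 (mod 103), t ≡ 51. Hence m ≡ 71620829 + 117008717·51 = 6039065396 (mod 12051897851).

6039065396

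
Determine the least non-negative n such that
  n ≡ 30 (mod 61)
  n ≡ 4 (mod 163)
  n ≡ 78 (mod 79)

12718

From n ≡ 30 (mod 61) write n = 30 + 61t. Substituting into n ≡ 4 (mod 163) gives 61t ≡ 137 (mod 163), and since 61⁻¹ ≡ 155 (mod 163), t ≡ 45. Hence n ≡ 30 + 61·45 = 2775 (mod 9943).
From n ≡ 2775 (mod 9943) write n = 2775 + 9943t. Substituting into n ≡ 78 (mod 79) gives 9943t ≡ 68 (mod 79), and since 68⁻¹ ≡ 43 (mod 79), t ≡ 1. Hence n ≡ 2775 + 9943·1 = 12718 (mod 785497).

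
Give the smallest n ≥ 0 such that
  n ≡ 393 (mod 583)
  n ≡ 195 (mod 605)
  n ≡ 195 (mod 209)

Combine the congruences pairwise.
gcd(583, 605) = 11 and 11 | (195 − 393), so the pair is consistent; merging gives n ≡ 5640 (mod 32065), where 32065 = lcm(583, 605).
gcd(32065, 209) = 11 and 11 | (195 − 5640), so the pair is consistent; merging gives n ≡ 230095 (mod 609235), where 609235 = lcm(32065, 209).
The solution is unique modulo lcm(583, 605, 209) = 609235.

230095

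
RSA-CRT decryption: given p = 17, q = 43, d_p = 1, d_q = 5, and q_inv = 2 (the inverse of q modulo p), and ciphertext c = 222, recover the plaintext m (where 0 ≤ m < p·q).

596

m₁ = c^(d_p) mod p: c ≡ 1 (mod 17), and 1^1 mod 17 = 1.
m₂ = c^(d_q) mod q: c ≡ 7 (mod 43), and 7^5 mod 43 = 37.
h = q_inv·(m₁ − m₂) mod p = 2·(1 − 37) mod 17 = 13.
m = m₂ + h·q = 37 + 13·43 = 596.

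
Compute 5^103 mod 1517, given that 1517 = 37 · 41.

986

Mod 37: 5 ≡ 5; by Fermat, exponent reduces to 103 mod 36 = 31; 5^31 ≡ 24 (mod 37).
Mod 41: 5 ≡ 5; by Fermat, exponent reduces to 103 mod 40 = 23; 5^23 ≡ 2 (mod 41).
Combine by CRT: x ≡ 24 (mod 37), x ≡ 2 (mod 41) ⇒ x ≡ 986 (mod 1517).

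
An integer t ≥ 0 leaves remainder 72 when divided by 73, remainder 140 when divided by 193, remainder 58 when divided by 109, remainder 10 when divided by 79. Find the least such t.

Combine the congruences pairwise.
From t ≡ 72 (mod 73) write t = 72 + 73s. Substituting into t ≡ 140 (mod 193) gives 73s ≡ 68 (mod 193), and since 73⁻¹ ≡ 156 (mod 193), s ≡ 186. Hence t ≡ 72 + 73·186 = 13650 (mod 14089).
From t ≡ 13650 (mod 14089) write t = 13650 + 14089s. Substituting into t ≡ 58 (mod 109) gives 14089s ≡ 33 (mod 109), and since 28⁻¹ ≡ 74 (mod 109), s ≡ 44. Hence t ≡ 13650 + 14089·44 = 633566 (mod 1535701).
From t ≡ 633566 (mod 1535701) write t = 633566 + 1535701s. Substituting into t ≡ 10 (mod 79) gives 1535701s ≡ 24 (mod 79), and since 20⁻¹ ≡ 4 (mod 79), s ≡ 17. Hence t ≡ 633566 + 1535701·17 = 26740483 (mod 121320379).

26740483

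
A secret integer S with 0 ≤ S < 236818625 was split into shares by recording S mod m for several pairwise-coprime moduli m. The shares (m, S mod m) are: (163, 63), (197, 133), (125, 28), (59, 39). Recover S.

From S ≡ 63 (mod 163) write S = 63 + 163t. Substituting into S ≡ 133 (mod 197) gives 163t ≡ 70 (mod 197), and since 163⁻¹ ≡ 168 (mod 197), t ≡ 137. Hence S ≡ 63 + 163·137 = 22394 (mod 32111).
From S ≡ 22394 (mod 32111) write S = 22394 + 32111t. Substituting into S ≡ 28 (mod 125) gives 32111t ≡ 9 (mod 125), and since 111⁻¹ ≡ 116 (mod 125), t ≡ 44. Hence S ≡ 22394 + 32111·44 = 1435278 (mod 4013875).
From S ≡ 1435278 (mod 4013875) write S = 1435278 + 4013875t. Substituting into S ≡ 39 (mod 59) gives 4013875t ≡ 54 (mod 59), and since 46⁻¹ ≡ 9 (mod 59), t ≡ 14. Hence S ≡ 1435278 + 4013875·14 = 57629528 (mod 236818625).

57629528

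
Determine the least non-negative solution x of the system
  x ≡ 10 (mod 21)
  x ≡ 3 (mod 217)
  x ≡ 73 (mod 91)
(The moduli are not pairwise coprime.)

Combine the congruences pairwise.
gcd(21, 217) = 7 and 7 | (3 − 10), so the pair is consistent; merging gives x ≡ 220 (mod 651), where 651 = lcm(21, 217).
gcd(651, 91) = 7 and 7 | (73 − 220), so the pair is consistent; merging gives x ≡ 6079 (mod 8463), where 8463 = lcm(651, 91).
The solution is unique modulo lcm(21, 217, 91) = 8463.

6079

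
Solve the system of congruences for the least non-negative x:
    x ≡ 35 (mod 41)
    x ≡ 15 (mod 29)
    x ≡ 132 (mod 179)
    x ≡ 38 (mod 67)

From x ≡ 35 (mod 41) write x = 35 + 41t. Substituting into x ≡ 15 (mod 29) gives 41t ≡ 9 (mod 29), and since 12⁻¹ ≡ 17 (mod 29), t ≡ 8. Hence x ≡ 35 + 41·8 = 363 (mod 1189).
From x ≡ 363 (mod 1189) write x = 363 + 1189t. Substituting into x ≡ 132 (mod 179) gives 1189t ≡ 127 (mod 179), and since 115⁻¹ ≡ 165 (mod 179), t ≡ 12. Hence x ≡ 363 + 1189·12 = 14631 (mod 212831).
From x ≡ 14631 (mod 212831) write x = 14631 + 212831t. Substituting into x ≡ 38 (mod 67) gives 212831t ≡ 13 (mod 67), and since 39⁻¹ ≡ 55 (mod 67), t ≡ 45. Hence x ≡ 14631 + 212831·45 = 9592026 (mod 14259677).

9592026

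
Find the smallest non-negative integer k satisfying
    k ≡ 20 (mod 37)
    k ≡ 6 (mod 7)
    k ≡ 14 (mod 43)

9603

The moduli are pairwise coprime; N = 37·7·43 = 11137.
N/37 = 301; 301 ≡ 5 (mod 37); 5·15 ≡ 1, so inverse 15.
N/7 = 1591; 1591 ≡ 2 (mod 7); 2·4 ≡ 1, so inverse 4.
N/43 = 259; 259 ≡ 1 (mod 43), inverse 1.
k ≡ 20·301·15 + 6·1591·4 + 14·259·1 = 132110.
132110 mod 11137 = 9603.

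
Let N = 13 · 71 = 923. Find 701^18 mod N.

Mod 13: 701 ≡ 12; by Fermat, exponent reduces to 18 mod 12 = 6; 12^6 ≡ 1 (mod 13).
Mod 71: 701 ≡ 62; 62^18 ≡ 3 (mod 71).
Combine by CRT: x ≡ 1 (mod 13), x ≡ 3 (mod 71) ⇒ x ≡ 287 (mod 923).

287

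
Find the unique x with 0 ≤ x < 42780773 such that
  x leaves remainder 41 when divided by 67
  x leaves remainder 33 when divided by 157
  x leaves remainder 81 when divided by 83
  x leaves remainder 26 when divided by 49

Combine the congruences pairwise.
From x ≡ 41 (mod 67) write x = 41 + 67t. Substituting into x ≡ 33 (mod 157) gives 67t ≡ 149 (mod 157), and since 67⁻¹ ≡ 75 (mod 157), t ≡ 28. Hence x ≡ 41 + 67·28 = 1917 (mod 10519).
From x ≡ 1917 (mod 10519) write x = 1917 + 10519t. Substituting into x ≡ 81 (mod 83) gives 10519t ≡ 73 (mod 83), and since 61⁻¹ ≡ 49 (mod 83), t ≡ 8. Hence x ≡ 1917 + 10519·8 = 86069 (mod 873077).
From x ≡ 86069 (mod 873077) write x = 86069 + 873077t. Substituting into x ≡ 26 (mod 49) gives 873077t ≡ 1 (mod 49), and since 44⁻¹ ≡ 39 (mod 49), t ≡ 39. Hence x ≡ 86069 + 873077·39 = 34136072 (mod 42780773).

34136072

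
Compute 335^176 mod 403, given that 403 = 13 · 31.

Mod 13: 335 ≡ 10; by Fermat, exponent reduces to 176 mod 12 = 8; 10^8 ≡ 9 (mod 13).
Mod 31: 335 ≡ 25; by Fermat, exponent reduces to 176 mod 30 = 26; 25^26 ≡ 5 (mod 31).
Combine by CRT: x ≡ 9 (mod 13), x ≡ 5 (mod 31) ⇒ x ≡ 191 (mod 403).

191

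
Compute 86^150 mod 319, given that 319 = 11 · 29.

1

Mod 11: 86 ≡ 9; since 10 | 150, by Fermat 9^150 ≡ 1 (mod 11).
Mod 29: 86 ≡ 28; by Fermat, exponent reduces to 150 mod 28 = 10; 28^10 ≡ 1 (mod 29).
Combine by CRT: x ≡ 1 (mod 11), x ≡ 1 (mod 29) ⇒ x ≡ 1 (mod 319).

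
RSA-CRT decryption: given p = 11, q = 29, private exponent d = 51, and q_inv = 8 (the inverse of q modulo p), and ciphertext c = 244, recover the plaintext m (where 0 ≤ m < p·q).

46

d_p = d mod (p−1) = 51 mod 10 = 1; d_q = d mod (q−1) = 23.
m₁ = c^(d_p) mod p: c ≡ 2 (mod 11), and 2^1 mod 11 = 2.
m₂ = c^(d_q) mod q: c ≡ 12 (mod 29), and 12^23 mod 29 = 17.
h = q_inv·(m₁ − m₂) mod p = 8·(2 − 17) mod 11 = 1.
m = m₂ + h·q = 17 + 1·29 = 46.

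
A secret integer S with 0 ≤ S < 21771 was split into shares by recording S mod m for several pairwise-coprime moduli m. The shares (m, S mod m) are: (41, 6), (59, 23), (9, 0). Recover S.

10584

The moduli are pairwise coprime; N = 41·59·9 = 21771.
N/41 = 531; 531 ≡ 39 (mod 41); 39·20 ≡ 1, so inverse 20.
N/59 = 369; 369 ≡ 15 (mod 59); 15·4 ≡ 1, so inverse 4.
N/9 = 2419; 2419 ≡ 7 (mod 9); 7·4 ≡ 1, so inverse 4.
S ≡ 6·531·20 + 23·369·4 + 0·2419·4 = 97668.
97668 mod 21771 = 10584.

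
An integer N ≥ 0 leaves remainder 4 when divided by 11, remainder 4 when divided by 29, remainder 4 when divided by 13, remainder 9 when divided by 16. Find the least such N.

The moduli are pairwise coprime; M = 11·29·13·16 = 66352.
M/11 = 6032; 6032 ≡ 4 (mod 11); 4·3 ≡ 1, so inverse 3.
M/29 = 2288; 2288 ≡ 26 (mod 29); 26·19 ≡ 1, so inverse 19.
M/13 = 5104; 5104 ≡ 8 (mod 13); 8·5 ≡ 1, so inverse 5.
M/16 = 4147; 4147 ≡ 3 (mod 16); 3·11 ≡ 1, so inverse 11.
N ≡ 4·6032·3 + 4·2288·19 + 4·5104·5 + 9·4147·11 = 758905.
758905 mod 66352 = 29033.

29033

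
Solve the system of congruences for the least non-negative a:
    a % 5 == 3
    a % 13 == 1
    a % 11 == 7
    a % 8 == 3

From a ≡ 3 (mod 5) write a = 3 + 5t. Substituting into a ≡ 1 (mod 13) gives 5t ≡ 11 (mod 13), and since 5⁻¹ ≡ 8 (mod 13), t ≡ 10. Hence a ≡ 3 + 5·10 = 53 (mod 65).
From a ≡ 53 (mod 65) write a = 53 + 65t. Substituting into a ≡ 7 (mod 11) gives 65t ≡ 9 (mod 11), and since 10⁻¹ ≡ 10 (mod 11), t ≡ 2. Hence a ≡ 53 + 65·2 = 183 (mod 715).
From a ≡ 183 (mod 715) write a = 183 + 715t. Substituting into a ≡ 3 (mod 8) gives 715t ≡ 4 (mod 8), and since 3⁻¹ ≡ 3 (mod 8), t ≡ 4. Hence a ≡ 183 + 715·4 = 3043 (mod 5720).

3043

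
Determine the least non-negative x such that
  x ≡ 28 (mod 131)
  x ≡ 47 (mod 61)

Combine the congruences pairwise.
From x ≡ 28 (mod 131) write x = 28 + 131t. Substituting into x ≡ 47 (mod 61) gives 131t ≡ 19 (mod 61), and since 9⁻¹ ≡ 34 (mod 61), t ≡ 36. Hence x ≡ 28 + 131·36 = 4744 (mod 7991).

4744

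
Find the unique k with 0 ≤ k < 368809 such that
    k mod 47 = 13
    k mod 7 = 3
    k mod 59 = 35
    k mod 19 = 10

Combine the congruences pairwise.
From k ≡ 13 (mod 47) write k = 13 + 47t. Substituting into k ≡ 3 (mod 7) gives 47t ≡ 4 (mod 7), and since 5⁻¹ ≡ 3 (mod 7), t ≡ 5. Hence k ≡ 13 + 47·5 = 248 (mod 329).
From k ≡ 248 (mod 329) write k = 248 + 329t. Substituting into k ≡ 35 (mod 59) gives 329t ≡ 23 (mod 59), and since 34⁻¹ ≡ 33 (mod 59), t ≡ 51. Hence k ≡ 248 + 329·51 = 17027 (mod 19411).
From k ≡ 17027 (mod 19411) write k = 17027 + 19411t. Substituting into k ≡ 10 (mod 19) gives 19411t ≡ 7 (mod 19), and since 12⁻¹ ≡ 8 (mod 19), t ≡ 18. Hence k ≡ 17027 + 19411·18 = 366425 (mod 368809).

366425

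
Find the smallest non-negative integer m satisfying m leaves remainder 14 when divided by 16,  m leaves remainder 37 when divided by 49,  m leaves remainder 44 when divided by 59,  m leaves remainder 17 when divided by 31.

532814

From m ≡ 14 (mod 16) write m = 14 + 16t. Substituting into m ≡ 37 (mod 49) gives 16t ≡ 23 (mod 49), and since 16⁻¹ ≡ 46 (mod 49), t ≡ 29. Hence m ≡ 14 + 16·29 = 478 (mod 784).
From m ≡ 478 (mod 784) write m = 478 + 784t. Substituting into m ≡ 44 (mod 59) gives 784t ≡ 38 (mod 59), and since 17⁻¹ ≡ 7 (mod 59), t ≡ 30. Hence m ≡ 478 + 784·30 = 23998 (mod 46256).
From m ≡ 23998 (mod 46256) write m = 23998 + 46256t. Substituting into m ≡ 17 (mod 31) gives 46256t ≡ 13 (mod 31), and since 4⁻¹ ≡ 8 (mod 31), t ≡ 11. Hence m ≡ 23998 + 46256·11 = 532814 (mod 1433936).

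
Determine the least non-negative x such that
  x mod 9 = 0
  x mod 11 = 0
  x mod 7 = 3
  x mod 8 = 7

4455

From x ≡ 0 (mod 9) write x = 0 + 9t. Substituting into x ≡ 0 (mod 11) gives 9t ≡ 0 (mod 11), and since 9⁻¹ ≡ 5 (mod 11), t ≡ 0. Hence x ≡ 0 + 9·0 = 0 (mod 99).
From x ≡ 0 (mod 99) write x = 0 + 99t. Substituting into x ≡ 3 (mod 7) gives 99t ≡ 3 (mod 7), and since 1⁻¹ ≡ 1 (mod 7), t ≡ 3. Hence x ≡ 0 + 99·3 = 297 (mod 693).
From x ≡ 297 (mod 693) write x = 297 + 693t. Substituting into x ≡ 7 (mod 8) gives 693t ≡ 6 (mod 8), and since 5⁻¹ ≡ 5 (mod 8), t ≡ 6. Hence x ≡ 297 + 693·6 = 4455 (mod 5544).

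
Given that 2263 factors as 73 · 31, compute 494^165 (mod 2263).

2107

Mod 73: 494 ≡ 56; by Fermat, exponent reduces to 165 mod 72 = 21; 56^21 ≡ 63 (mod 73).
Mod 31: 494 ≡ 29; by Fermat, exponent reduces to 165 mod 30 = 15; 29^15 ≡ 30 (mod 31).
Combine by CRT: x ≡ 63 (mod 73), x ≡ 30 (mod 31) ⇒ x ≡ 2107 (mod 2263).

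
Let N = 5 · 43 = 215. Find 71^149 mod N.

76

Mod 5: 71 ≡ 1; by Fermat, exponent reduces to 149 mod 4 = 1; 1^1 ≡ 1 (mod 5).
Mod 43: 71 ≡ 28; by Fermat, exponent reduces to 149 mod 42 = 23; 28^23 ≡ 33 (mod 43).
Combine by CRT: x ≡ 1 (mod 5), x ≡ 33 (mod 43) ⇒ x ≡ 76 (mod 215).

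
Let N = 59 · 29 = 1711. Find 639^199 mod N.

175

Mod 59: 639 ≡ 49; by Fermat, exponent reduces to 199 mod 58 = 25; 49^25 ≡ 57 (mod 59).
Mod 29: 639 ≡ 1; by Fermat, exponent reduces to 199 mod 28 = 3; 1^3 ≡ 1 (mod 29).
Combine by CRT: x ≡ 57 (mod 59), x ≡ 1 (mod 29) ⇒ x ≡ 175 (mod 1711).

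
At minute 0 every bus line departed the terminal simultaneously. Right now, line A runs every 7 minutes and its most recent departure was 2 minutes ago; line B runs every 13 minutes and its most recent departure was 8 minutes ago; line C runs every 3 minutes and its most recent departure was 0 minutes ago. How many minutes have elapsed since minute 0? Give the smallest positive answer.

177

Combine the congruences pairwise.
From t ≡ 2 (mod 7) write t = 2 + 7s. Substituting into t ≡ 8 (mod 13) gives 7s ≡ 6 (mod 13), and since 7⁻¹ ≡ 2 (mod 13), s ≡ 12. Hence t ≡ 2 + 7·12 = 86 (mod 91).
From t ≡ 86 (mod 91) write t = 86 + 91s. Substituting into t ≡ 0 (mod 3) gives 91s ≡ 1 (mod 3), and since 1⁻¹ ≡ 1 (mod 3), s ≡ 1. Hence t ≡ 86 + 91·1 = 177 (mod 273).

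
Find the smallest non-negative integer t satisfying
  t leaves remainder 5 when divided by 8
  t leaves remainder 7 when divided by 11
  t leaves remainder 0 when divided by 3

The moduli are pairwise coprime; N = 8·11·3 = 264.
N/8 = 33; 33 ≡ 1 (mod 8), inverse 1.
N/11 = 24; 24 ≡ 2 (mod 11); 2·6 ≡ 1, so inverse 6.
N/3 = 88; 88 ≡ 1 (mod 3), inverse 1.
t ≡ 5·33·1 + 7·24·6 + 0·88·1 = 1173.
1173 mod 264 = 117.

117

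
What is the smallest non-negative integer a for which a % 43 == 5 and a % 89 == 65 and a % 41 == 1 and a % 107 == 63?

3067539

The moduli are pairwise coprime; N = 43·89·41·107 = 16789049.
N/43 = 390443; 390443 ≡ 3 (mod 43); 3·29 ≡ 1, so inverse 29.
N/89 = 188641; 188641 ≡ 50 (mod 89); 50·73 ≡ 1, so inverse 73.
N/41 = 409489; 409489 ≡ 22 (mod 41); 22·28 ≡ 1, so inverse 28.
N/107 = 156907; 156907 ≡ 45 (mod 107); 45·88 ≡ 1, so inverse 88.
a ≡ 5·390443·29 + 65·188641·73 + 1·409489·28 + 63·156907·88 = 1833073880.
1833073880 mod 16789049 = 3067539.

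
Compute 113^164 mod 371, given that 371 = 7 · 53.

309

Mod 7: 113 ≡ 1; by Fermat, exponent reduces to 164 mod 6 = 2; 1^2 ≡ 1 (mod 7).
Mod 53: 113 ≡ 7; by Fermat, exponent reduces to 164 mod 52 = 8; 7^8 ≡ 44 (mod 53).
Combine by CRT: x ≡ 1 (mod 7), x ≡ 44 (mod 53) ⇒ x ≡ 309 (mod 371).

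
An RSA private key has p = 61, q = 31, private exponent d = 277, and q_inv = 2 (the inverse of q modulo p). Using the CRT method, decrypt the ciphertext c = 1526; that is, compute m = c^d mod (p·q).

245

d_p = d mod (p−1) = 277 mod 60 = 37; d_q = d mod (q−1) = 7.
m₁ = c^(d_p) mod p: c ≡ 1 (mod 61), and 1^37 mod 61 = 1.
m₂ = c^(d_q) mod q: c ≡ 7 (mod 31), and 7^7 mod 31 = 28.
h = q_inv·(m₁ − m₂) mod p = 2·(1 − 28) mod 61 = 7.
m = m₂ + h·q = 28 + 7·31 = 245.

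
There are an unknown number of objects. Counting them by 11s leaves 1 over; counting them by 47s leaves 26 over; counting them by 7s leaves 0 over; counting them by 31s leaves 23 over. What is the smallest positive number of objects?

From N ≡ 1 (mod 11) write N = 1 + 11t. Substituting into N ≡ 26 (mod 47) gives 11t ≡ 25 (mod 47), and since 11⁻¹ ≡ 30 (mod 47), t ≡ 45. Hence N ≡ 1 + 11·45 = 496 (mod 517).
From N ≡ 496 (mod 517) write N = 496 + 517t. Substituting into N ≡ 0 (mod 7) gives 517t ≡ 1 (mod 7), and since 6⁻¹ ≡ 6 (mod 7), t ≡ 6. Hence N ≡ 496 + 517·6 = 3598 (mod 3619).
From N ≡ 3598 (mod 3619) write N = 3598 + 3619t. Substituting into N ≡ 23 (mod 31) gives 3619t ≡ 21 (mod 31), and since 23⁻¹ ≡ 27 (mod 31), t ≡ 9. Hence N ≡ 3598 + 3619·9 = 36169 (mod 112189).

36169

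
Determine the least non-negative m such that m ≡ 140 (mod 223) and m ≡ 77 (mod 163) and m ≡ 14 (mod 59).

From m ≡ 140 (mod 223) write m = 140 + 223t. Substituting into m ≡ 77 (mod 163) gives 223t ≡ 100 (mod 163), and since 60⁻¹ ≡ 144 (mod 163), t ≡ 56. Hence m ≡ 140 + 223·56 = 12628 (mod 36349).
From m ≡ 12628 (mod 36349) write m = 12628 + 36349t. Substituting into m ≡ 14 (mod 59) gives 36349t ≡ 12 (mod 59), and since 5⁻¹ ≡ 12 (mod 59), t ≡ 26. Hence m ≡ 12628 + 36349·26 = 957702 (mod 2144591).

957702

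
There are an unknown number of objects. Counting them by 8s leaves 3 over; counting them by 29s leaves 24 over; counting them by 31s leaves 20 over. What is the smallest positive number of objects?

From N ≡ 3 (mod 8) write N = 3 + 8t. Substituting into N ≡ 24 (mod 29) gives 8t ≡ 21 (mod 29), and since 8⁻¹ ≡ 11 (mod 29), t ≡ 28. Hence N ≡ 3 + 8·28 = 227 (mod 232).
From N ≡ 227 (mod 232) write N = 227 + 232t. Substituting into N ≡ 20 (mod 31) gives 232t ≡ 10 (mod 31), and since 15⁻¹ ≡ 29 (mod 31), t ≡ 11. Hence N ≡ 227 + 232·11 = 2779 (mod 7192).

2779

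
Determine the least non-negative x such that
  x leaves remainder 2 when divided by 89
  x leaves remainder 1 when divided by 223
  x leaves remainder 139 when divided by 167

The moduli are pairwise coprime; N = 89·223·167 = 3314449.
N/89 = 37241; 37241 ≡ 39 (mod 89); 39·16 ≡ 1, so inverse 16.
N/223 = 14863; 14863 ≡ 145 (mod 223); 145·20 ≡ 1, so inverse 20.
N/167 = 19847; 19847 ≡ 141 (mod 167); 141·122 ≡ 1, so inverse 122.
x ≡ 2·37241·16 + 1·14863·20 + 139·19847·122 = 338054398.
338054398 mod 3314449 = 3295049.

3295049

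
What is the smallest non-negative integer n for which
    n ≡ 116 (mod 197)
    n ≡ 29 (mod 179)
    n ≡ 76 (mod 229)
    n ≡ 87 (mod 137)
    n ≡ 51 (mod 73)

59169026946

From n ≡ 116 (mod 197) write n = 116 + 197t. Substituting into n ≡ 29 (mod 179) gives 197t ≡ 92 (mod 179), and since 18⁻¹ ≡ 10 (mod 179), t ≡ 25. Hence n ≡ 116 + 197·25 = 5041 (mod 35263).
From n ≡ 5041 (mod 35263) write n = 5041 + 35263t. Substituting into n ≡ 76 (mod 229) gives 35263t ≡ 73 (mod 229), and since 226⁻¹ ≡ 76 (mod 229), t ≡ 52. Hence n ≡ 5041 + 35263·52 = 1838717 (mod 8075227).
From n ≡ 1838717 (mod 8075227) write n = 1838717 + 8075227t. Substituting into n ≡ 87 (mod 137) gives 8075227t ≡ 47 (mod 137), and since 36⁻¹ ≡ 118 (mod 137), t ≡ 66. Hence n ≡ 1838717 + 8075227·66 = 534803699 (mod 1106306099).
From n ≡ 534803699 (mod 1106306099) write n = 534803699 + 1106306099t. Substituting into n ≡ 51 (mod 73) gives 1106306099t ≡ 46 (mod 73), and since 5⁻¹ ≡ 44 (mod 73), t ≡ 53. Hence n ≡ 534803699 + 1106306099·53 = 59169026946 (mod 80760345227).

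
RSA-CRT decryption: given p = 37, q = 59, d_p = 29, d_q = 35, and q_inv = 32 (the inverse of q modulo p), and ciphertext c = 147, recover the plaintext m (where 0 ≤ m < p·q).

1664

m₁ = c^(d_p) mod p: c ≡ 36 (mod 37), and 36^29 mod 37 = 36.
m₂ = c^(d_q) mod q: c ≡ 29 (mod 59), and 29^35 mod 59 = 12.
h = q_inv·(m₁ − m₂) mod p = 32·(36 − 12) mod 37 = 28.
m = m₂ + h·q = 12 + 28·59 = 1664.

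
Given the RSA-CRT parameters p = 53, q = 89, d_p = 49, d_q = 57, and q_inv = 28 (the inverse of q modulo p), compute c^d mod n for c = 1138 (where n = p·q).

m₁ = c^(d_p) mod p: c ≡ 25 (mod 53), and 25^49 mod 53 = 37.
m₂ = c^(d_q) mod q: c ≡ 70 (mod 89), and 70^57 mod 89 = 60.
h = q_inv·(m₁ − m₂) mod p = 28·(37 − 60) mod 53 = 45.
m = m₂ + h·q = 60 + 45·89 = 4065.

4065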